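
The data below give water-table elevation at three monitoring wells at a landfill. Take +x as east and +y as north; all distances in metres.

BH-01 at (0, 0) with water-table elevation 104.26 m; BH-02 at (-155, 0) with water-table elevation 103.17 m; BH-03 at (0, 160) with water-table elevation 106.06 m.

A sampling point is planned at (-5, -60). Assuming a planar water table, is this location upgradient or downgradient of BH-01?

downgradient

∂h/∂x = (103.17 − 104.26) / (-155 − 0) = +0.007032
∂h/∂y = (106.06 − 104.26) / (160 − 0) = +0.01125
Head at (-5, -60) = 104.26 + (+0.007032)·(-5) + (+0.01125)·(-60) = 103.55 m.
That is lower than the 104.26 m at BH-01, so the point is downgradient.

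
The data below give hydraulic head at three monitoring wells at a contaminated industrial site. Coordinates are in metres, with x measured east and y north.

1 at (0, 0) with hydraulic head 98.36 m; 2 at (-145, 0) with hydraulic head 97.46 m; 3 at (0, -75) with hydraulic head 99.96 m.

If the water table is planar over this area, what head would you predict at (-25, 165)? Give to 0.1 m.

∂h/∂x = (97.46 − 98.36) / (-145 − 0) = +0.006207
∂h/∂y = (99.96 − 98.36) / (-75 − 0) = -0.02133
h(-25, 165) = 98.36 + (+0.006207)·(-25) + (-0.02133)·(165) = 98.36 -0.155 -3.520 = 94.685 m.

94.7 m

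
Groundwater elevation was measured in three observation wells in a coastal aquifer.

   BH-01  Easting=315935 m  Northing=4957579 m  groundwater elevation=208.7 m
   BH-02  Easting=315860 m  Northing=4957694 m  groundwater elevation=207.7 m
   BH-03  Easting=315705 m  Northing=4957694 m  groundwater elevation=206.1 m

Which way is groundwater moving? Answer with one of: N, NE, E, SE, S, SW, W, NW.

Taking BH-01 as reference: BH-02−BH-01 = (-75, 115, -1.0); BH-03−BH-01 = (-230, 115, -2.6).
Solve a·Δx + b·Δy = Δh: det = (-75)·115 − (-230)·115 = 17825.
∂h/∂x = [(-1.0)·115 − (-2.6)·115] / 17825 = +0.01032
∂h/∂y = [(-75)·(-2.6) − (-230)·(-1.0)] / 17825 = -0.001964
Flow = −∇h = (-0.01032 east, +0.001964 north), which points west.

W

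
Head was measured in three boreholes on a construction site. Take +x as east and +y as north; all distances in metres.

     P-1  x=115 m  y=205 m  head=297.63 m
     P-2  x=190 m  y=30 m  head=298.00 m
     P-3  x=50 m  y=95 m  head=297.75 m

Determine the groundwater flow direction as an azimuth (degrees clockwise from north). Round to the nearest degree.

Taking P-1 as reference: P-2−P-1 = (75, -175, +0.37); P-3−P-1 = (-65, -110, +0.12).
Determinant of the coordinate differences = 75·(-110) − (-65)·(-175) = -19625.
∂h/∂x = [(+0.37)·(-110) − (+0.12)·(-175)] / -19625 = +0.001004
∂h/∂y = [75·(+0.12) − (-65)·(+0.37)] / -19625 = -0.001684
Flow direction (−∇h) has components (-0.001004 E, +0.001684 N).
Azimuth = atan2(E, N) = atan2(-0.001004, +0.001684) = 329.2° ≈ 329°.

329°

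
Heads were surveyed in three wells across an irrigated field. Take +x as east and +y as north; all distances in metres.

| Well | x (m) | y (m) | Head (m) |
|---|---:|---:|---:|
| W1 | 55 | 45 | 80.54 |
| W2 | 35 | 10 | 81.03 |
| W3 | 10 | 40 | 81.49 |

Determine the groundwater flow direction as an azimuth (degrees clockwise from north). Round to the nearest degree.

With h = a·x + b·y + c and W1 as origin, the differences give:
  (-20)·a + (-35)·b = +0.49
  (-45)·a + (-5)·b = +0.95
Eliminate b (×(-5) and ×(-35), subtract): -1475·a = 30.800 → a = ∂h/∂x = -0.02088
Back-substitute: b = ∂h/∂y = -0.002068.
Flow direction (−∇h) has components (+0.02088 E, +0.002068 N).
Azimuth = atan2(E, N) = atan2(+0.02088, +0.002068) = 84.3° ≈ 084°.

084°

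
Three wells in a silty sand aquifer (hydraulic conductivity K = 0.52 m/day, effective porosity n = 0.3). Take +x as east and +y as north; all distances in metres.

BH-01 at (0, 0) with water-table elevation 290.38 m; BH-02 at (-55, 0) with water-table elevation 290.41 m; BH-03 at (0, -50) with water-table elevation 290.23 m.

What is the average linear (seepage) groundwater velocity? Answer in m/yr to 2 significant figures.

1.9 m/yr

∂h/∂x = (290.41 − 290.38) / (-55 − 0) = -0.0005455
∂h/∂y = (290.23 − 290.38) / (-50 − 0) = +0.003000
|∇h| = √(-0.0005455² + 0.003000²) = 0.003049
Seepage velocity v = K·i/n = 0.52 × 0.003049 / 0.3 = 0.005285 m/day = 1.93 m/yr.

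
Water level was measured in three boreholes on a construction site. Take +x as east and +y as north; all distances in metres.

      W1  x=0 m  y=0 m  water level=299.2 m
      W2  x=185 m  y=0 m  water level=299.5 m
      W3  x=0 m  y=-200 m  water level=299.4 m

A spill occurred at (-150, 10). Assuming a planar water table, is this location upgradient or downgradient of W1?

downgradient

∂h/∂x = (299.5 − 299.2) / (185 − 0) = +0.001622
∂h/∂y = (299.4 − 299.2) / (-200 − 0) = -0.0010000
Head at (-150, 10) = 299.2 + (+0.001622)·(-150) + (-0.0010000)·(10) = 298.95 m.
That is lower than the 299.2 m at W1, so the point is downgradient.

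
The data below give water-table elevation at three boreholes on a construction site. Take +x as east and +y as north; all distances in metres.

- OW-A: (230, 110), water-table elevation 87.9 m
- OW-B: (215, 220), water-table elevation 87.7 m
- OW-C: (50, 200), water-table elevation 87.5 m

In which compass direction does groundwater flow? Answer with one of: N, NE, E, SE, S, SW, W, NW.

NW

Differences from OW-A: to OW-B (Δx, Δy, Δh) = (-15, 110, -0.2); to OW-C = (-180, 90, -0.4).
Solve a·Δx + b·Δy = Δh: det = (-15)·90 − (-180)·110 = 18450.
∂h/∂x = [(-0.2)·90 − (-0.4)·110] / 18450 = +0.001409
∂h/∂y = [(-15)·(-0.4) − (-180)·(-0.2)] / 18450 = -0.001626
Flow = −∇h = (-0.001409 east, +0.001626 north), which points northwest.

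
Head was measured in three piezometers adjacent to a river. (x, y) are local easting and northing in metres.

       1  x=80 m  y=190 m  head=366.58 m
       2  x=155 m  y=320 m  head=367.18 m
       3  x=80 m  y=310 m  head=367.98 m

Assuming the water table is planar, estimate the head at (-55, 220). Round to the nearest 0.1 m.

With h = a·x + b·y + c and 1 as origin, the differences give:
  75·a + 130·b = +0.60
  0·a + 120·b = +1.40
Eliminate b (×120 and ×130, subtract): 9000·a = -110.000 → a = ∂h/∂x = -0.01222
Back-substitute: b = ∂h/∂y = +0.01167.
h(-55, 220) = 366.58 + (-0.01222)·(-135) + (+0.01167)·(30) = 366.58 +1.650 +0.350 = 368.580 m.

368.6 m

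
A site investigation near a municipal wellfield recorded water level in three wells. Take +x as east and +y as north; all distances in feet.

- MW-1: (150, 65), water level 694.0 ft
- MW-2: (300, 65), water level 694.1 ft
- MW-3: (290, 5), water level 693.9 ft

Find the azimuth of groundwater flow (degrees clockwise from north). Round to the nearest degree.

With h = a·x + b·y + c and MW-1 as origin, the differences give:
  150·a + 0·b = +0.1
  140·a + (-60)·b = -0.1
Eliminate b (×(-60) and ×0, subtract): -9000·a = -6.00 → a = ∂h/∂x = +0.0006667
Back-substitute: b = ∂h/∂y = +0.003222.
Flow direction (−∇h) has components (-0.0006667 E, -0.003222 N).
Azimuth = atan2(E, N) = atan2(-0.0006667, -0.003222) = 191.7° ≈ 192°.

192°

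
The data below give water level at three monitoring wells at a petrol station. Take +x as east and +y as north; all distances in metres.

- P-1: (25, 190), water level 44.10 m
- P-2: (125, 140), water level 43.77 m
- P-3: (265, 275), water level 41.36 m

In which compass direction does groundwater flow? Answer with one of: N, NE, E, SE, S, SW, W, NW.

With h = a·x + b·y + c and P-1 as origin, the differences give:
  100·a + (-50)·b = -0.33
  240·a + 85·b = -2.74
Eliminate b (×85 and ×(-50), subtract): 20500·a = -165.050 → a = ∂h/∂x = -0.008051
Back-substitute: b = ∂h/∂y = -0.009502.
Flow = −∇h = (+0.008051 east, +0.009502 north), which points northeast.

NE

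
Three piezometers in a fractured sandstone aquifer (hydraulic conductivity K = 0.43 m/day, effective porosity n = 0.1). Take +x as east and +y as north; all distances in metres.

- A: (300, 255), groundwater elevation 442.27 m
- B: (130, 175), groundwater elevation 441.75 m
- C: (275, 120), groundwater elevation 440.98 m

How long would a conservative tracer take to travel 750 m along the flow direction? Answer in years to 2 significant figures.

Differences from A: to B (Δx, Δy, Δh) = (-170, -80, -0.52); to C = (-25, -135, -1.29).
Solve a·Δx + b·Δy = Δh: det = (-170)·(-135) − (-25)·(-80) = 20950.
∂h/∂x = [(-0.52)·(-135) − (-1.29)·(-80)] / 20950 = -0.001575
∂h/∂y = [(-170)·(-1.29) − (-25)·(-0.52)] / 20950 = +0.009847
|∇h| = √(-0.001575² + 0.009847²) = 0.009972
Seepage velocity v = K·i/n = 0.43 × 0.009972 / 0.1 = 0.04288 m/day.
t = 750 / 0.04288 = 1.749e+04 days = 47.9 years.

48 years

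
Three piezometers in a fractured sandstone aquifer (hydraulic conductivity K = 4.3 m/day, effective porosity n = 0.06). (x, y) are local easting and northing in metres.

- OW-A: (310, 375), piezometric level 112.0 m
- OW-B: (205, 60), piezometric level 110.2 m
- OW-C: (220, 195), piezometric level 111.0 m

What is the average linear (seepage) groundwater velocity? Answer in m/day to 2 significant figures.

0.44 m/day

Taking OW-A as reference: OW-B−OW-A = (-105, -315, -1.8); OW-C−OW-A = (-90, -180, -1.0).
Determinant of the coordinate differences = (-105)·(-180) − (-90)·(-315) = -9450.
∂h/∂x = [(-1.8)·(-180) − (-1.0)·(-315)] / -9450 = -0.0009524
∂h/∂y = [(-105)·(-1.0) − (-90)·(-1.8)] / -9450 = +0.006032
|∇h| = √(-0.0009524² + 0.006032²) = 0.006107
Seepage velocity v = K·i/n = 4.3 × 0.006107 / 0.06 = 0.4377 m/day.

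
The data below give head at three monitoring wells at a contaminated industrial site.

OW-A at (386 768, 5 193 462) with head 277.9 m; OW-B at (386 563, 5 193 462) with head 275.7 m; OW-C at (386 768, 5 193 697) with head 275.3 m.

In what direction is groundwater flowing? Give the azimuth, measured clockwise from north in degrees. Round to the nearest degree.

316°

∂h/∂x = (275.7 − 277.9) / (386563 − 386768) = +0.01073
∂h/∂y = (275.3 − 277.9) / (5193697 − 5193462) = -0.01106
Flow direction (−∇h) has components (-0.01073 E, +0.01106 N).
Azimuth = atan2(E, N) = atan2(-0.01073, +0.01106) = 315.9° ≈ 316°.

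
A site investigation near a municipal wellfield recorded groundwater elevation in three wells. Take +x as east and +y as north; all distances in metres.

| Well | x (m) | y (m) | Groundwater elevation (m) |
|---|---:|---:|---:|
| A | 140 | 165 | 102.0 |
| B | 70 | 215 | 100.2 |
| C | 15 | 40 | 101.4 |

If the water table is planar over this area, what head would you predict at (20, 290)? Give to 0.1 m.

98.4 m

Differences from A: to B (Δx, Δy, Δh) = (-70, 50, -1.8); to C = (-125, -125, -0.6).
Determinant of the coordinate differences = (-70)·(-125) − (-125)·50 = 15000.
∂h/∂x = [(-1.8)·(-125) − (-0.6)·50] / 15000 = +0.01700
∂h/∂y = [(-70)·(-0.6) − (-125)·(-1.8)] / 15000 = -0.01220
h(20, 290) = 102.0 + (+0.01700)·(-120) + (-0.01220)·(125) = 102.0 -2.040 -1.525 = 98.435 m.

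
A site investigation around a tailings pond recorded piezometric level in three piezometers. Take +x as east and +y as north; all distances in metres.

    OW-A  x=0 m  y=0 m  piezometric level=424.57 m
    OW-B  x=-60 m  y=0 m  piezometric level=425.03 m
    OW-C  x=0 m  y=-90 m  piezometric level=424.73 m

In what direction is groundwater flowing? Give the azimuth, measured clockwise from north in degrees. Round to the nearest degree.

∂h/∂x = (425.03 − 424.57) / (-60 − 0) = -0.007667
∂h/∂y = (424.73 − 424.57) / (-90 − 0) = -0.001778
Flow direction (−∇h) has components (+0.007667 E, +0.001778 N).
Azimuth = atan2(E, N) = atan2(+0.007667, +0.001778) = 76.9° ≈ 077°.

077°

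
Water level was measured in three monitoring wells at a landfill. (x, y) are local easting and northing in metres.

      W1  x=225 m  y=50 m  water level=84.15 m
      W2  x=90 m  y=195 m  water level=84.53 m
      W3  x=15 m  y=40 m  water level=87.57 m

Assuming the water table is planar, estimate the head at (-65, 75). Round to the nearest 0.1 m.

88.4 m

Three-point gradient (reference W1): Δ to W2 = (-135, 145, +0.38), Δ to W3 = (-210, -10, +3.42).
∂h/∂x = -0.01571, ∂h/∂y = -0.01201 (det = 31800).
h(-65, 75) = 84.15 + (-0.01571)·(-290) + (-0.01201)·(25) = 84.15 +4.557 -0.300 = 88.407 m.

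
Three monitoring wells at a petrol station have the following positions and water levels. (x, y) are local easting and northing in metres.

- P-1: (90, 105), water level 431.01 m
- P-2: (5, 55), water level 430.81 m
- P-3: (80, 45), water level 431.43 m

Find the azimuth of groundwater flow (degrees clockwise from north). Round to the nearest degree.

319°

Differences from P-1: to P-2 (Δx, Δy, Δh) = (-85, -50, -0.20); to P-3 = (-10, -60, +0.42).
Solve a·Δx + b·Δy = Δh: det = (-85)·(-60) − (-10)·(-50) = 4600.
∂h/∂x = [(-0.20)·(-60) − (+0.42)·(-50)] / 4600 = +0.007174
∂h/∂y = [(-85)·(+0.42) − (-10)·(-0.20)] / 4600 = -0.008196
Flow direction (−∇h) has components (-0.007174 E, +0.008196 N).
Azimuth = atan2(E, N) = atan2(-0.007174, +0.008196) = 318.8° ≈ 319°.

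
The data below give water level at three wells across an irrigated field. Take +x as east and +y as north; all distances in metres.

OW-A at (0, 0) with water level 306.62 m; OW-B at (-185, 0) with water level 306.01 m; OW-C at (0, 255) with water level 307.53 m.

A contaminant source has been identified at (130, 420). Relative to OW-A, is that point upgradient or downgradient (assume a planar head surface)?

upgradient

∂h/∂x = (306.01 − 306.62) / (-185 − 0) = +0.003297
∂h/∂y = (307.53 − 306.62) / (255 − 0) = +0.003569
Head at (130, 420) = 306.62 + (+0.003297)·(130) + (+0.003569)·(420) = 308.55 m.
That is higher than the 306.62 m at OW-A, so the point is upgradient.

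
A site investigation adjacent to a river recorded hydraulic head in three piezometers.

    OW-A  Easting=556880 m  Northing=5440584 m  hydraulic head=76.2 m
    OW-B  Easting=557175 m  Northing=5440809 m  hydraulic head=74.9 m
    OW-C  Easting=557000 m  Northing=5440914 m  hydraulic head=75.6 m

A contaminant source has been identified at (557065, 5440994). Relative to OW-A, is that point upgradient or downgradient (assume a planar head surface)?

downgradient

With h = a·x + b·y + c and OW-A as origin, the differences give:
  295·a + 225·b = -1.3
  120·a + 330·b = -0.6
Eliminate b (×330 and ×225, subtract): 70350·a = -294.00 → a = ∂h/∂x = -0.004179
Back-substitute: b = ∂h/∂y = -0.0002985.
Head at (557065, 5440994) = 76.2 + (-0.004179)·(185) + (-0.0002985)·(410) = 75.30 m.
That is lower than the 76.2 m at OW-A, so the point is downgradient.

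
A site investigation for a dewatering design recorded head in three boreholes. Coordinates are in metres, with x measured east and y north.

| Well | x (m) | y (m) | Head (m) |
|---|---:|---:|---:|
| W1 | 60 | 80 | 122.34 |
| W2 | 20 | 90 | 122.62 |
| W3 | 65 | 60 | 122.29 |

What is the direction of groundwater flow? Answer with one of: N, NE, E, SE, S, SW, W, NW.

With h = a·x + b·y + c and W1 as origin, the differences give:
  (-40)·a + 10·b = +0.28
  5·a + (-20)·b = -0.05
Eliminate b (×(-20) and ×10, subtract): 750·a = -5.100 → a = ∂h/∂x = -0.006800
Back-substitute: b = ∂h/∂y = +0.0008000.
Flow = −∇h = (+0.006800 east, -0.0008000 north), which points east.

E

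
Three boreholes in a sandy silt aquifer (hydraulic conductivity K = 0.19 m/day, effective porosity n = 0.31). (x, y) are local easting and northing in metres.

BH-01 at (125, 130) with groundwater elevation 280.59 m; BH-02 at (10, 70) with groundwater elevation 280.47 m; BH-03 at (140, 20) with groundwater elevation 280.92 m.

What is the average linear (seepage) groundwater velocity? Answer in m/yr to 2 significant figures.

0.81 m/yr

With h = a·x + b·y + c and BH-01 as origin, the differences give:
  (-115)·a + (-60)·b = -0.12
  15·a + (-110)·b = +0.33
Eliminate b (×(-110) and ×(-60), subtract): 13550·a = 33.000 → a = ∂h/∂x = +0.002435
Back-substitute: b = ∂h/∂y = -0.002668.
|∇h| = √(0.002435² + -0.002668²) = 0.003612
Seepage velocity v = K·i/n = 0.19 × 0.003612 / 0.31 = 0.002214 m/day = 0.8087 m/yr.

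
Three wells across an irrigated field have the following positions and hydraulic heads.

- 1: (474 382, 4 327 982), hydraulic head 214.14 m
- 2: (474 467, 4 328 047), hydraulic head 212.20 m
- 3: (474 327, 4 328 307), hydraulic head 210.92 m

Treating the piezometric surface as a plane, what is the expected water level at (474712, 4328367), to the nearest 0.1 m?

Taking 1 as reference: 2−1 = (85, 65, -1.94); 3−1 = (-55, 325, -3.22).
Determinant of the coordinate differences = 85·325 − (-55)·65 = 31200.
∂h/∂x = [(-1.94)·325 − (-3.22)·65] / 31200 = -0.01350
∂h/∂y = [85·(-3.22) − (-55)·(-1.94)] / 31200 = -0.01219
h(474712, 4328367) = 214.14 + (-0.01350)·(330) + (-0.01219)·(385) = 214.14 -4.455 -4.694 = 204.991 m.

205.0 m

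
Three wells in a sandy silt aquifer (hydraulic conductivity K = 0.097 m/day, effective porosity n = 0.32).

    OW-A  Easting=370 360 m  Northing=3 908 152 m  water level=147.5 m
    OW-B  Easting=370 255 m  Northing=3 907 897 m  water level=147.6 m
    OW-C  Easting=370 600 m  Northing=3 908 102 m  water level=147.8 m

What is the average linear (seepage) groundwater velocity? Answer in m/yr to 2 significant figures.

0.15 m/yr

Differences from OW-A: to OW-B (Δx, Δy, Δh) = (-105, -255, +0.1); to OW-C = (240, -50, +0.3).
Solve a·Δx + b·Δy = Δh: det = (-105)·(-50) − 240·(-255) = 66450.
∂h/∂x = [(+0.1)·(-50) − (+0.3)·(-255)] / 66450 = +0.001076
∂h/∂y = [(-105)·(+0.3) − 240·(+0.1)] / 66450 = -0.0008352
|∇h| = √(0.001076² + -0.0008352²) = 0.001362
Seepage velocity v = K·i/n = 0.097 × 0.001362 / 0.32 = 0.0004129 m/day = 0.1508 m/yr.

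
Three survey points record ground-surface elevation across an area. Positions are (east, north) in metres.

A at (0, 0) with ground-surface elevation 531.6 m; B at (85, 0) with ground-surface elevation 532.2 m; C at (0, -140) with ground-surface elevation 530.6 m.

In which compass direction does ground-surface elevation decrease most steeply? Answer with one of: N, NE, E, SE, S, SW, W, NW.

SW

∂z/∂x = (532.2 − 531.6) / (85 − 0) = +0.007059
∂z/∂y = (530.6 − 531.6) / (-140 − 0) = +0.007143
Steepest decrease is along −∇f = (-0.007059 E, -0.007143 N) → southwest.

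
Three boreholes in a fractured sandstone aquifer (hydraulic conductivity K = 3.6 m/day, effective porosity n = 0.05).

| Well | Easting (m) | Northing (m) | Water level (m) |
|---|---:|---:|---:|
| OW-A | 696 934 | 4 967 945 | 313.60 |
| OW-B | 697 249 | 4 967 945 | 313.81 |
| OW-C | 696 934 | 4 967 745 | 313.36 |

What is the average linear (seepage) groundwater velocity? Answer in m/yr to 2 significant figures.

36 m/yr

∂h/∂x = (313.81 − 313.60) / (697249 − 696934) = +0.0006667
∂h/∂y = (313.36 − 313.60) / (4967745 − 4967945) = +0.001200
|∇h| = √(0.0006667² + 0.001200²) = 0.001373
Seepage velocity v = K·i/n = 3.6 × 0.001373 / 0.05 = 0.09886 m/day = 36.11 m/yr.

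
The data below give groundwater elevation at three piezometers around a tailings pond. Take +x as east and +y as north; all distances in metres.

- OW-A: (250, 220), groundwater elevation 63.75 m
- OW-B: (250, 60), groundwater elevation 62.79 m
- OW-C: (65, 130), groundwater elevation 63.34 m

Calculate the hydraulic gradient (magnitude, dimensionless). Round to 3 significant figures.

Taking OW-A as reference: OW-B−OW-A = (0, -160, -0.96); OW-C−OW-A = (-185, -90, -0.41).
Determinant of the coordinate differences = 0·(-90) − (-185)·(-160) = -29600.
∂h/∂x = [(-0.96)·(-90) − (-0.41)·(-160)] / -29600 = -0.0007027
∂h/∂y = [0·(-0.41) − (-185)·(-0.96)] / -29600 = +0.006000
|∇h| = √(-0.0007027² + 0.006000²) = 0.006041

0.00604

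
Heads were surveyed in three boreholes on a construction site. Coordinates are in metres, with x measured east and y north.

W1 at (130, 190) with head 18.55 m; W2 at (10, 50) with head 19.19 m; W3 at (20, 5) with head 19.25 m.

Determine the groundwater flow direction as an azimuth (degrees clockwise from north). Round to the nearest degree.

056°

Differences from W1: to W2 (Δx, Δy, Δh) = (-120, -140, +0.64); to W3 = (-110, -185, +0.70).
Solve a·Δx + b·Δy = Δh: det = (-120)·(-185) − (-110)·(-140) = 6800.
∂h/∂x = [(+0.64)·(-185) − (+0.70)·(-140)] / 6800 = -0.003000
∂h/∂y = [(-120)·(+0.70) − (-110)·(+0.64)] / 6800 = -0.002000
Flow direction (−∇h) has components (+0.003000 E, +0.002000 N).
Azimuth = atan2(E, N) = atan2(+0.003000, +0.002000) = 56.3° ≈ 056°.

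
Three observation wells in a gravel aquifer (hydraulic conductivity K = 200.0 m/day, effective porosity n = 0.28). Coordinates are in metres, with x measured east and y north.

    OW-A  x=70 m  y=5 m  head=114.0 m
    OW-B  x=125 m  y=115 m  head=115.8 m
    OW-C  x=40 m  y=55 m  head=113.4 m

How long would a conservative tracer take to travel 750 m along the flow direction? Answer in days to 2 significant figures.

40 days

Taking OW-A as reference: OW-B−OW-A = (55, 110, +1.8); OW-C−OW-A = (-30, 50, -0.6).
Solve a·Δx + b·Δy = Δh: det = 55·50 − (-30)·110 = 6050.
∂h/∂x = [(+1.8)·50 − (-0.6)·110] / 6050 = +0.02579
∂h/∂y = [55·(-0.6) − (-30)·(+1.8)] / 6050 = +0.003471
|∇h| = √(0.02579² + 0.003471²) = 0.02602
Seepage velocity v = K·i/n = 200.0 × 0.02602 / 0.28 = 18.59 m/day.
t = 750 / 18.59 = 40.34 days.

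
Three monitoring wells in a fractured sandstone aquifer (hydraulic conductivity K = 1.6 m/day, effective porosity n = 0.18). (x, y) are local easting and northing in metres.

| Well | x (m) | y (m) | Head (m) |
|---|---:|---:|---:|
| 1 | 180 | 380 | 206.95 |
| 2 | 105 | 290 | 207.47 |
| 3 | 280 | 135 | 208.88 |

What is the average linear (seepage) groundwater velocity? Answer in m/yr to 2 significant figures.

24 m/yr

Taking 1 as reference: 2−1 = (-75, -90, +0.52); 3−1 = (100, -245, +1.93).
Determinant of the coordinate differences = (-75)·(-245) − 100·(-90) = 27375.
∂h/∂x = [(+0.52)·(-245) − (+1.93)·(-90)] / 27375 = +0.001691
∂h/∂y = [(-75)·(+1.93) − 100·(+0.52)] / 27375 = -0.007187
|∇h| = √(0.001691² + -0.007187²) = 0.007383
Seepage velocity v = K·i/n = 1.6 × 0.007383 / 0.18 = 0.06563 m/day = 23.97 m/yr.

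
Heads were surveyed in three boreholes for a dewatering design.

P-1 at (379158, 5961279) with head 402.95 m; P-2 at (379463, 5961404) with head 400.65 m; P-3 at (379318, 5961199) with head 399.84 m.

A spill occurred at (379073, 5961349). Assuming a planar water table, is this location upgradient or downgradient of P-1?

Three-point gradient (reference P-1): Δ to P-2 = (305, 125, -2.30), Δ to P-3 = (160, -80, -3.11).
∂h/∂x = -0.01290, ∂h/∂y = +0.01308 (det = -44400).
Head at (379073, 5961349) = 402.95 + (-0.01290)·(-85) + (+0.01308)·(70) = 404.96 m.
That is higher than the 402.95 m at P-1, so the point is upgradient.

upgradient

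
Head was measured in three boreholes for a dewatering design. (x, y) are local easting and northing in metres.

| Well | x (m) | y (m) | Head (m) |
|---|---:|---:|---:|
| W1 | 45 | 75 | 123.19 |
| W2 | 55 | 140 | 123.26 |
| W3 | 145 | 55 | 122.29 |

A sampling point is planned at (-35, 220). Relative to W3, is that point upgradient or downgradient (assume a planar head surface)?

With h = a·x + b·y + c and W1 as origin, the differences give:
  10·a + 65·b = +0.07
  100·a + (-20)·b = -0.90
Eliminate b (×(-20) and ×65, subtract): -6700·a = 57.100 → a = ∂h/∂x = -0.008522
Back-substitute: b = ∂h/∂y = +0.002388.
Head at (-35, 220) = 123.19 + (-0.008522)·(-80) + (+0.002388)·(145) = 124.22 m.
That is higher than the 122.29 m at W3, so the point is upgradient.

upgradient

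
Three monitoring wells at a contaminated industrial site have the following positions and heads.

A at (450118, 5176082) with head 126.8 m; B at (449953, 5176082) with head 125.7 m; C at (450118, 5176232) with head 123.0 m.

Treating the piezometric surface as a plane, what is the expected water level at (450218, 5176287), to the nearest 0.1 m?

∂h/∂x = (125.7 − 126.8) / (449953 − 450118) = +0.006667
∂h/∂y = (123.0 − 126.8) / (5176232 − 5176082) = -0.02533
h(450218, 5176287) = 126.8 + (+0.006667)·(100) + (-0.02533)·(205) = 126.8 +0.667 -5.193 = 122.273 m.

122.3 m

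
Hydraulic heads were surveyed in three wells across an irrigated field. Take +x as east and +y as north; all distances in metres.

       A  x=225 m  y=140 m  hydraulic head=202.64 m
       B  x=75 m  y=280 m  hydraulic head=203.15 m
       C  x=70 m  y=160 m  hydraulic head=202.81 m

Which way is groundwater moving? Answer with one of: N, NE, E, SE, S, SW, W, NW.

Taking A as reference: B−A = (-150, 140, +0.51); C−A = (-155, 20, +0.17).
Solve a·Δx + b·Δy = Δh: det = (-150)·20 − (-155)·140 = 18700.
∂h/∂x = [(+0.51)·20 − (+0.17)·140] / 18700 = -0.0007273
∂h/∂y = [(-150)·(+0.17) − (-155)·(+0.51)] / 18700 = +0.002864
Flow = −∇h = (+0.0007273 east, -0.002864 north), which points south.

S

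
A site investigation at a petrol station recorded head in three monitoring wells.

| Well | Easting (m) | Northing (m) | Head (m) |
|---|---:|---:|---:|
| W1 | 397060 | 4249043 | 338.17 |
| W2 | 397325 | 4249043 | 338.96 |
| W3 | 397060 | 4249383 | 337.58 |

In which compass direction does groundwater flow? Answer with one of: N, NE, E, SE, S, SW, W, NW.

NW

∂h/∂x = (338.96 − 338.17) / (397325 − 397060) = +0.002981
∂h/∂y = (337.58 − 338.17) / (4249383 − 4249043) = -0.001735
Flow = −∇h = (-0.002981 east, +0.001735 north), which points northwest.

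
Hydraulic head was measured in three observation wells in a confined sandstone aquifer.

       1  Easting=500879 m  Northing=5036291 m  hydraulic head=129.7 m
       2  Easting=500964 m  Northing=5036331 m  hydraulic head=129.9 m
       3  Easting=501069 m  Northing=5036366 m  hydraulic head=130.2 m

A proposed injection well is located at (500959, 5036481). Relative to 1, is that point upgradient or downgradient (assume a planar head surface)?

downgradient

With h = a·x + b·y + c and 1 as origin, the differences give:
  85·a + 40·b = +0.2
  190·a + 75·b = +0.5
Eliminate b (×75 and ×40, subtract): -1225·a = -5.00 → a = ∂h/∂x = +0.004082
Back-substitute: b = ∂h/∂y = -0.003673.
Head at (500959, 5036481) = 129.7 + (+0.004082)·(80) + (-0.003673)·(190) = 129.33 m.
That is lower than the 129.7 m at 1, so the point is downgradient.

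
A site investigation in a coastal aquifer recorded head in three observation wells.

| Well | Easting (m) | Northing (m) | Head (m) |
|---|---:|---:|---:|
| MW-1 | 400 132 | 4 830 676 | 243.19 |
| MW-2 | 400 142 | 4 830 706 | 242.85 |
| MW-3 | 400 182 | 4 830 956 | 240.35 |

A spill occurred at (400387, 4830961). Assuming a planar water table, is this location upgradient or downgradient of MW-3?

Taking MW-1 as reference: MW-2−MW-1 = (10, 30, -0.34); MW-3−MW-1 = (50, 280, -2.84).
Solve a·Δx + b·Δy = Δh: det = 10·280 − 50·30 = 1300.
∂h/∂x = [(-0.34)·280 − (-2.84)·30] / 1300 = -0.007692
∂h/∂y = [10·(-2.84) − 50·(-0.34)] / 1300 = -0.008769
Head at (400387, 4830961) = 243.19 + (-0.007692)·(255) + (-0.008769)·(285) = 238.73 m.
That is lower than the 240.35 m at MW-3, so the point is downgradient.

downgradient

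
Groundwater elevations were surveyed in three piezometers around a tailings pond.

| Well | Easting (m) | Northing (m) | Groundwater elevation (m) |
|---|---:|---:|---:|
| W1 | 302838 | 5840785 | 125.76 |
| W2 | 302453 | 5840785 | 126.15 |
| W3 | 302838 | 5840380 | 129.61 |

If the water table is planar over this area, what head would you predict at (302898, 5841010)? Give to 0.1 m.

∂h/∂x = (126.15 − 125.76) / (302453 − 302838) = -0.001013
∂h/∂y = (129.61 − 125.76) / (5840380 − 5840785) = -0.009506
h(302898, 5841010) = 125.76 + (-0.001013)·(60) + (-0.009506)·(225) = 125.76 -0.061 -2.139 = 123.560 m.

123.6 m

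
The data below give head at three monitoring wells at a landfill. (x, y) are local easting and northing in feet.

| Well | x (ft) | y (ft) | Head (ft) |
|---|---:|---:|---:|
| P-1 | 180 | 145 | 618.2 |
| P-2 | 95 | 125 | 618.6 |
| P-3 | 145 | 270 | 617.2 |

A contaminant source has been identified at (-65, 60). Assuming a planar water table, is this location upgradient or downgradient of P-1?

upgradient

Taking P-1 as reference: P-2−P-1 = (-85, -20, +0.4); P-3−P-1 = (-35, 125, -1.0).
Determinant of the coordinate differences = (-85)·125 − (-35)·(-20) = -11325.
∂h/∂x = [(+0.4)·125 − (-1.0)·(-20)] / -11325 = -0.002649
∂h/∂y = [(-85)·(-1.0) − (-35)·(+0.4)] / -11325 = -0.008742
Head at (-65, 60) = 618.2 + (-0.002649)·(-245) + (-0.008742)·(-85) = 619.59 ft.
That is higher than the 618.2 ft at P-1, so the point is upgradient.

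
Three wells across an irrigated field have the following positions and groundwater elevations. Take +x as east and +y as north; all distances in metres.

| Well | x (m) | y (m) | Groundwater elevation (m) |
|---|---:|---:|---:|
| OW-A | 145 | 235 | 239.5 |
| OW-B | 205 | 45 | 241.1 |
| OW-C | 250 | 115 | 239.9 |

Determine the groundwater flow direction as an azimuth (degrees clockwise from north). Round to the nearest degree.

039°

Taking OW-A as reference: OW-B−OW-A = (60, -190, +1.6); OW-C−OW-A = (105, -120, +0.4).
Determinant of the coordinate differences = 60·(-120) − 105·(-190) = 12750.
∂h/∂x = [(+1.6)·(-120) − (+0.4)·(-190)] / 12750 = -0.009098
∂h/∂y = [60·(+0.4) − 105·(+1.6)] / 12750 = -0.01129
Flow direction (−∇h) has components (+0.009098 E, +0.01129 N).
Azimuth = atan2(E, N) = atan2(+0.009098, +0.01129) = 38.9° ≈ 039°.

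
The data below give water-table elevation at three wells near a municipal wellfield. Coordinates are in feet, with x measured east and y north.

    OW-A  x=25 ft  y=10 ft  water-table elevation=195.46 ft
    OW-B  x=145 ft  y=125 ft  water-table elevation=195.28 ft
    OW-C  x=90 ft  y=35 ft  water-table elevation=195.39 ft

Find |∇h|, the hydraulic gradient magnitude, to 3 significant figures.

With h = a·x + b·y + c and OW-A as origin, the differences give:
  120·a + 115·b = -0.18
  65·a + 25·b = -0.07
Eliminate b (×25 and ×115, subtract): -4475·a = 3.550 → a = ∂h/∂x = -0.0007933
Back-substitute: b = ∂h/∂y = -0.0007374.
|∇h| = √(-0.0007933² + -0.0007374²) = 0.001083

0.00108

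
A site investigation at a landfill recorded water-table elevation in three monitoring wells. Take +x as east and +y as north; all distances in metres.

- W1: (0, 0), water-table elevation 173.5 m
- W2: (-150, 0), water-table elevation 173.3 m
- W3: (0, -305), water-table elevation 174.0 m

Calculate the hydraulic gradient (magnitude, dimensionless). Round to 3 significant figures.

0.00211

∂h/∂x = (173.3 − 173.5) / (-150 − 0) = +0.001333
∂h/∂y = (174.0 − 173.5) / (-305 − 0) = -0.001639
|∇h| = √(0.001333² + -0.001639²) = 0.002113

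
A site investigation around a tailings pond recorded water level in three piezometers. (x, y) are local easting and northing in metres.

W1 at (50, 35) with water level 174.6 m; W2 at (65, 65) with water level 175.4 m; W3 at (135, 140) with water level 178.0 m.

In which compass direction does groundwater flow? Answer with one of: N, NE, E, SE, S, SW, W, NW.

SW

Differences from W1: to W2 (Δx, Δy, Δh) = (15, 30, +0.8); to W3 = (85, 105, +3.4).
Determinant of the coordinate differences = 15·105 − 85·30 = -975.
∂h/∂x = [(+0.8)·105 − (+3.4)·30] / -975 = +0.01846
∂h/∂y = [15·(+3.4) − 85·(+0.8)] / -975 = +0.01744
Flow = −∇h = (-0.01846 east, -0.01744 north), which points southwest.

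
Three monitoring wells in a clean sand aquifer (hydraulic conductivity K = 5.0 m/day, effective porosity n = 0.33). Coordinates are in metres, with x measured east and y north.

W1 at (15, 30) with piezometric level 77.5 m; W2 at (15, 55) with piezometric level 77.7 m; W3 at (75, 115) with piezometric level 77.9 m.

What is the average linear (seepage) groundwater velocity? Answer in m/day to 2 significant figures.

Taking W1 as reference: W2−W1 = (0, 25, +0.2); W3−W1 = (60, 85, +0.4).
Solve a·Δx + b·Δy = Δh: det = 0·85 − 60·25 = -1500.
∂h/∂x = [(+0.2)·85 − (+0.4)·25] / -1500 = -0.004667
∂h/∂y = [0·(+0.4) − 60·(+0.2)] / -1500 = +0.008000
|∇h| = √(-0.004667² + 0.008000²) = 0.009262
Seepage velocity v = K·i/n = 5.0 × 0.009262 / 0.33 = 0.1403 m/day.

0.14 m/day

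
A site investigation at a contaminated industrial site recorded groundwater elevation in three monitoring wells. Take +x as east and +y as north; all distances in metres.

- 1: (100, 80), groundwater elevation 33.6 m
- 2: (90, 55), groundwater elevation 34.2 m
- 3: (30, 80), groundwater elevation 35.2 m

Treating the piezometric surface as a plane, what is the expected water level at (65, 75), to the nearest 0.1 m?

Differences from 1: to 2 (Δx, Δy, Δh) = (-10, -25, +0.6); to 3 = (-70, 0, +1.6).
Determinant of the coordinate differences = (-10)·0 − (-70)·(-25) = -1750.
∂h/∂x = [(+0.6)·0 − (+1.6)·(-25)] / -1750 = -0.02286
∂h/∂y = [(-10)·(+1.6) − (-70)·(+0.6)] / -1750 = -0.01486
h(65, 75) = 33.6 + (-0.02286)·(-35) + (-0.01486)·(-5) = 33.6 +0.800 +0.074 = 34.474 m.

34.5 m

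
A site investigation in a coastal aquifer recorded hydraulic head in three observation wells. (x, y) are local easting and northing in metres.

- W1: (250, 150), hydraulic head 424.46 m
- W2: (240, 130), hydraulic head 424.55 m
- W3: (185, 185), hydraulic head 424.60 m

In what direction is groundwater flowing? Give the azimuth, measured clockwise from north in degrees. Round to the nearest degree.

With h = a·x + b·y + c and W1 as origin, the differences give:
  (-10)·a + (-20)·b = +0.09
  (-65)·a + 35·b = +0.14
Eliminate b (×35 and ×(-20), subtract): -1650·a = 5.950 → a = ∂h/∂x = -0.003606
Back-substitute: b = ∂h/∂y = -0.002697.
Flow direction (−∇h) has components (+0.003606 E, +0.002697 N).
Azimuth = atan2(E, N) = atan2(+0.003606, +0.002697) = 53.2° ≈ 053°.

053°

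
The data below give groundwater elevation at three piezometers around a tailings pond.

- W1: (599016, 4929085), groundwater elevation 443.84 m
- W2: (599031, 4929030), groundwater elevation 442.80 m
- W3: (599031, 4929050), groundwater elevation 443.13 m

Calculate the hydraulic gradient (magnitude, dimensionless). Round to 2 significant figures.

Taking W1 as reference: W2−W1 = (15, -55, -1.04); W3−W1 = (15, -35, -0.71).
Determinant of the coordinate differences = 15·(-35) − 15·(-55) = 300.
∂h/∂x = [(-1.04)·(-35) − (-0.71)·(-55)] / 300 = -0.008833
∂h/∂y = [15·(-0.71) − 15·(-1.04)] / 300 = +0.01650
|∇h| = √(-0.008833² + 0.01650²) = 0.01872

0.019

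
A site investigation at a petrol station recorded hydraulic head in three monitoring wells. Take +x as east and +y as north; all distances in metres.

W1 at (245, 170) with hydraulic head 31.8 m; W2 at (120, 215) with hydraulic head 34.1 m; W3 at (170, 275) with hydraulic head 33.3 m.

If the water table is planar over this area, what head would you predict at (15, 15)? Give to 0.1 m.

35.7 m

Taking W1 as reference: W2−W1 = (-125, 45, +2.3); W3−W1 = (-75, 105, +1.5).
Determinant of the coordinate differences = (-125)·105 − (-75)·45 = -9750.
∂h/∂x = [(+2.3)·105 − (+1.5)·45] / -9750 = -0.01785
∂h/∂y = [(-125)·(+1.5) − (-75)·(+2.3)] / -9750 = +0.001538
h(15, 15) = 31.8 + (-0.01785)·(-230) + (+0.001538)·(-155) = 31.8 +4.105 -0.238 = 35.666 m.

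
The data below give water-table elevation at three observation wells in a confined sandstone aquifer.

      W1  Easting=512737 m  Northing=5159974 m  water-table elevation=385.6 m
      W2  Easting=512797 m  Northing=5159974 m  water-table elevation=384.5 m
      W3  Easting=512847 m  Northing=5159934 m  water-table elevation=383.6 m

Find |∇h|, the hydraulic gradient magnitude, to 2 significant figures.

0.018

Differences from W1: to W2 (Δx, Δy, Δh) = (60, 0, -1.1); to W3 = (110, -40, -2.0).
Determinant of the coordinate differences = 60·(-40) − 110·0 = -2400.
∂h/∂x = [(-1.1)·(-40) − (-2.0)·0] / -2400 = -0.01833
∂h/∂y = [60·(-2.0) − 110·(-1.1)] / -2400 = -0.0004167
|∇h| = √(-0.01833² + -0.0004167²) = 0.01833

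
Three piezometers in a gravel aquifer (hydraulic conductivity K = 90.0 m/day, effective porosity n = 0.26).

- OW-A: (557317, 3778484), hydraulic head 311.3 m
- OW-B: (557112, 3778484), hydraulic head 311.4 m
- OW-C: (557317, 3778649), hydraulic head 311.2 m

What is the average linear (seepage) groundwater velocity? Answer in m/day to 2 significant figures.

0.27 m/day

∂h/∂x = (311.4 − 311.3) / (557112 − 557317) = -0.0004878
∂h/∂y = (311.2 − 311.3) / (3778649 − 3778484) = -0.0006061
|∇h| = √(-0.0004878² + -0.0006061²) = 0.000778
Seepage velocity v = K·i/n = 90.0 × 0.000778 / 0.26 = 0.2693 m/day.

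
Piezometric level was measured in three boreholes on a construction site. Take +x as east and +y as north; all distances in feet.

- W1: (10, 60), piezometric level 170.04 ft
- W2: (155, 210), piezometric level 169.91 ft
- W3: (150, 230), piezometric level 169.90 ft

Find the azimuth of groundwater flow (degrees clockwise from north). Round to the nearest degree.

028°

Taking W1 as reference: W2−W1 = (145, 150, -0.13); W3−W1 = (140, 170, -0.14).
Determinant of the coordinate differences = 145·170 − 140·150 = 3650.
∂h/∂x = [(-0.13)·170 − (-0.14)·150] / 3650 = -0.0003014
∂h/∂y = [145·(-0.14) − 140·(-0.13)] / 3650 = -0.0005753
Flow direction (−∇h) has components (+0.0003014 E, +0.0005753 N).
Azimuth = atan2(E, N) = atan2(+0.0003014, +0.0005753) = 27.6° ≈ 028°.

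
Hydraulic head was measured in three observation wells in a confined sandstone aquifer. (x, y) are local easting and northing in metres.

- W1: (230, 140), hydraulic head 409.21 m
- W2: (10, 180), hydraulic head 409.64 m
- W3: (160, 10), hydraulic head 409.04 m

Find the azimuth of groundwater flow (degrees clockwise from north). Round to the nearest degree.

144°

Differences from W1: to W2 (Δx, Δy, Δh) = (-220, 40, +0.43); to W3 = (-70, -130, -0.17).
Determinant of the coordinate differences = (-220)·(-130) − (-70)·40 = 31400.
∂h/∂x = [(+0.43)·(-130) − (-0.17)·40] / 31400 = -0.001564
∂h/∂y = [(-220)·(-0.17) − (-70)·(+0.43)] / 31400 = +0.002150
Flow direction (−∇h) has components (+0.001564 E, -0.002150 N).
Azimuth = atan2(E, N) = atan2(+0.001564, -0.002150) = 144.0° ≈ 144°.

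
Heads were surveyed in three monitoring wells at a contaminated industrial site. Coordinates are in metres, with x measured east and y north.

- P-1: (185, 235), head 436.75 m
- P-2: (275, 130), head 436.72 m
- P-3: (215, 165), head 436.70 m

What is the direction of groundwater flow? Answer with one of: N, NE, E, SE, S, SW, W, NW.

SW

Taking P-1 as reference: P-2−P-1 = (90, -105, -0.03); P-3−P-1 = (30, -70, -0.05).
Solve a·Δx + b·Δy = Δh: det = 90·(-70) − 30·(-105) = -3150.
∂h/∂x = [(-0.03)·(-70) − (-0.05)·(-105)] / -3150 = +0.001000
∂h/∂y = [90·(-0.05) − 30·(-0.03)] / -3150 = +0.001143
Flow = −∇h = (-0.001000 east, -0.001143 north), which points southwest.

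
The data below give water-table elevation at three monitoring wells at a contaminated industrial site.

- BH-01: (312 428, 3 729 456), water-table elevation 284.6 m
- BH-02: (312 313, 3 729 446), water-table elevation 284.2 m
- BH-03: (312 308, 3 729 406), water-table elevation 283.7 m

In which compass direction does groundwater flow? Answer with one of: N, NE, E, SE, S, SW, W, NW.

Taking BH-01 as reference: BH-02−BH-01 = (-115, -10, -0.4); BH-03−BH-01 = (-120, -50, -0.9).
Determinant of the coordinate differences = (-115)·(-50) − (-120)·(-10) = 4550.
∂h/∂x = [(-0.4)·(-50) − (-0.9)·(-10)] / 4550 = +0.002418
∂h/∂y = [(-115)·(-0.9) − (-120)·(-0.4)] / 4550 = +0.01220
Flow = −∇h = (-0.002418 east, -0.01220 north), which points south.

S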